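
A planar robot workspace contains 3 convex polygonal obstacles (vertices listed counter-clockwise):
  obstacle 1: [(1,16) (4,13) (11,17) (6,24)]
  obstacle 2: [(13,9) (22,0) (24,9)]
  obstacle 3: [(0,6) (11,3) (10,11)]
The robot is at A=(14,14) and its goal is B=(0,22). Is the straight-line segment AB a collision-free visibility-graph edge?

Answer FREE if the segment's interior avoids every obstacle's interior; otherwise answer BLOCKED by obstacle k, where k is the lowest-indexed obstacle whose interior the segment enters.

Obstacle 1 [(1,16) (4,13) (11,17) (6,24)]:
  edge (1,16)–(4,13): clear
  edge (4,13)–(11,17): crosses AB
  edge (11,17)–(6,24): clear
  edge (6,24)–(1,16): crosses AB
  → BLOCKED
Obstacle 2 [(13,9) (22,0) (24,9)]:
  edge (13,9)–(22,0): clear
  edge (22,0)–(24,9): clear
  edge (24,9)–(13,9): clear
  midpoint (7,18) outside
  → clear
Obstacle 3 [(0,6) (11,3) (10,11)]:
  edge (0,6)–(11,3): clear
  edge (11,3)–(10,11): clear
  edge (10,11)–(0,6): clear
  midpoint (7,18) outside
  → clear

BLOCKED by obstacle 1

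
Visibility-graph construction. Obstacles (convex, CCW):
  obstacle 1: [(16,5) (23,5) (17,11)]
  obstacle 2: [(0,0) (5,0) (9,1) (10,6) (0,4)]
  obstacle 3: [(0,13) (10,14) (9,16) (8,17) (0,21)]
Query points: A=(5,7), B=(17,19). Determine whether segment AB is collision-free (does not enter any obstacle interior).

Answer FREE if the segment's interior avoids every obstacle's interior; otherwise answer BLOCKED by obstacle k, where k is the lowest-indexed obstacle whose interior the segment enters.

Obstacle 1 [(16,5) (23,5) (17,11)]:
  edge (16,5)–(23,5): clear
  edge (23,5)–(17,11): clear
  edge (17,11)–(16,5): clear
  midpoint (11,13) outside
  → clear
Obstacle 2 [(0,0) (5,0) (9,1) (10,6) (0,4)]:
  edge (0,0)–(5,0): clear
  edge (5,0)–(9,1): clear
  edge (9,1)–(10,6): clear
  edge (10,6)–(0,4): clear
  edge (0,4)–(0,0): clear
  midpoint (11,13) outside
  → clear
Obstacle 3 [(0,13) (10,14) (9,16) (8,17) (0,21)]:
  edge (0,13)–(10,14): clear
  edge (10,14)–(9,16): clear
  edge (9,16)–(8,17): clear
  edge (8,17)–(0,21): clear
  edge (0,21)–(0,13): clear
  midpoint (11,13) outside
  → clear

FREE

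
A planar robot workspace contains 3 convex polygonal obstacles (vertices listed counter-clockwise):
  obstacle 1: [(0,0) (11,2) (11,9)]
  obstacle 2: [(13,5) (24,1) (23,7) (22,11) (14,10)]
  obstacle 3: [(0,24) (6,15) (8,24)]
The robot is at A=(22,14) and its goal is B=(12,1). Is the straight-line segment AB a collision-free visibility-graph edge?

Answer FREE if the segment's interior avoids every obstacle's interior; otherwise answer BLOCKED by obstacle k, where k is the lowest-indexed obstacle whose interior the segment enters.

BLOCKED by obstacle 2

Obstacle 1 [(0,0) (11,2) (11,9)]:
  edge (0,0)–(11,2): clear
  edge (11,2)–(11,9): clear
  edge (11,9)–(0,0): clear
  midpoint (17,15/2) outside
  → clear
Obstacle 2 [(13,5) (24,1) (23,7) (22,11) (14,10)]:
  edge (13,5)–(24,1): crosses AB
  edge (24,1)–(23,7): clear
  edge (23,7)–(22,11): clear
  edge (22,11)–(14,10): crosses AB
  edge (14,10)–(13,5): clear
  → BLOCKED
Obstacle 3 [(0,24) (6,15) (8,24)]:
  edge (0,24)–(6,15): clear
  edge (6,15)–(8,24): clear
  edge (8,24)–(0,24): clear
  midpoint (17,15/2) outside
  → clear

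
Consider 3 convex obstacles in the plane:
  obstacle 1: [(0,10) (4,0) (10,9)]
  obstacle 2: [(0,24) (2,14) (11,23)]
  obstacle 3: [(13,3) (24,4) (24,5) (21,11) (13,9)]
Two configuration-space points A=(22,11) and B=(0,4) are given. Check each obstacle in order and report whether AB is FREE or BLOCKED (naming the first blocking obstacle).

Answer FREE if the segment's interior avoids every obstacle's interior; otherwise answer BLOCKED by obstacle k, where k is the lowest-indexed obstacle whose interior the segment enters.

Obstacle 1 [(0,10) (4,0) (10,9)]:
  edge (0,10)–(4,0): crosses AB
  edge (4,0)–(10,9): crosses AB
  edge (10,9)–(0,10): clear
  → BLOCKED
Obstacle 2 [(0,24) (2,14) (11,23)]:
  edge (0,24)–(2,14): clear
  edge (2,14)–(11,23): clear
  edge (11,23)–(0,24): clear
  midpoint (11,15/2) outside
  → clear
Obstacle 3 [(13,3) (24,4) (24,5) (21,11) (13,9)]:
  edge (13,3)–(24,4): clear
  edge (24,4)–(24,5): clear
  edge (24,5)–(21,11): crosses AB
  edge (21,11)–(13,9): clear
  edge (13,9)–(13,3): crosses AB
  → BLOCKED

BLOCKED by obstacle 1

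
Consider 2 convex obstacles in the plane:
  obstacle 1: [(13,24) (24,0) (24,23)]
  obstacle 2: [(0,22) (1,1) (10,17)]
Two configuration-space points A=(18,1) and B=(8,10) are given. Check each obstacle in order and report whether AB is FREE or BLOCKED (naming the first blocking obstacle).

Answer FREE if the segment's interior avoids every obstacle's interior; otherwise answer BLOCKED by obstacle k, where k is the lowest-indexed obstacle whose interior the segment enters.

Obstacle 1 [(13,24) (24,0) (24,23)]:
  edge (13,24)–(24,0): clear
  edge (24,0)–(24,23): clear
  edge (24,23)–(13,24): clear
  midpoint (13,11/2) outside
  → clear
Obstacle 2 [(0,22) (1,1) (10,17)]:
  edge (0,22)–(1,1): clear
  edge (1,1)–(10,17): clear
  edge (10,17)–(0,22): clear
  midpoint (13,11/2) outside
  → clear

FREE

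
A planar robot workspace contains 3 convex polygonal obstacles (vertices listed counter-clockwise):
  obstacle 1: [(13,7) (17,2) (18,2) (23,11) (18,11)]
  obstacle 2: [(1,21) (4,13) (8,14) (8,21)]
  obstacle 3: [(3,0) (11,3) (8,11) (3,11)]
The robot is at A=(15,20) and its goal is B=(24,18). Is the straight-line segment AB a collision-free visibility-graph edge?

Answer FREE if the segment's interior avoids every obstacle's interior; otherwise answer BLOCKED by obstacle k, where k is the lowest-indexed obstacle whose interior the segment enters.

Obstacle 1 [(13,7) (17,2) (18,2) (23,11) (18,11)]:
  edge (13,7)–(17,2): clear
  edge (17,2)–(18,2): clear
  edge (18,2)–(23,11): clear
  edge (23,11)–(18,11): clear
  edge (18,11)–(13,7): clear
  midpoint (39/2,19) outside
  → clear
Obstacle 2 [(1,21) (4,13) (8,14) (8,21)]:
  edge (1,21)–(4,13): clear
  edge (4,13)–(8,14): clear
  edge (8,14)–(8,21): clear
  edge (8,21)–(1,21): clear
  midpoint (39/2,19) outside
  → clear
Obstacle 3 [(3,0) (11,3) (8,11) (3,11)]:
  edge (3,0)–(11,3): clear
  edge (11,3)–(8,11): clear
  edge (8,11)–(3,11): clear
  edge (3,11)–(3,0): clear
  midpoint (39/2,19) outside
  → clear

FREE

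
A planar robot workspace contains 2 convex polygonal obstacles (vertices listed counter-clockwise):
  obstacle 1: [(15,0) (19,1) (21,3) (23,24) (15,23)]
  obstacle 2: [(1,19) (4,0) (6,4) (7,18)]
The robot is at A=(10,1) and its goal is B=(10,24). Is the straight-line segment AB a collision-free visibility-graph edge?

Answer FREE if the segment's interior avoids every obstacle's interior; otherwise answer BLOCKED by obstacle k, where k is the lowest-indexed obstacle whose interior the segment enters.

Obstacle 1 [(15,0) (19,1) (21,3) (23,24) (15,23)]:
  edge (15,0)–(19,1): clear
  edge (19,1)–(21,3): clear
  edge (21,3)–(23,24): clear
  edge (23,24)–(15,23): clear
  edge (15,23)–(15,0): clear
  midpoint (10,25/2) outside
  → clear
Obstacle 2 [(1,19) (4,0) (6,4) (7,18)]:
  edge (1,19)–(4,0): clear
  edge (4,0)–(6,4): clear
  edge (6,4)–(7,18): clear
  edge (7,18)–(1,19): clear
  midpoint (10,25/2) outside
  → clear

FREE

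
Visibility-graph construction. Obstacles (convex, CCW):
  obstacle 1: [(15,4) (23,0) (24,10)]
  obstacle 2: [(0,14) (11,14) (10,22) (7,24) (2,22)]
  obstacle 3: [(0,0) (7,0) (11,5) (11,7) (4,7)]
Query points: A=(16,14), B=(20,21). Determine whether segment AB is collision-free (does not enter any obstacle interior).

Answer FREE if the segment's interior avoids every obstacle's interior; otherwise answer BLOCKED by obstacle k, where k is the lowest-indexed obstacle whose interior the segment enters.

Obstacle 1 [(15,4) (23,0) (24,10)]:
  edge (15,4)–(23,0): clear
  edge (23,0)–(24,10): clear
  edge (24,10)–(15,4): clear
  midpoint (18,35/2) outside
  → clear
Obstacle 2 [(0,14) (11,14) (10,22) (7,24) (2,22)]:
  edge (0,14)–(11,14): clear
  edge (11,14)–(10,22): clear
  edge (10,22)–(7,24): clear
  edge (7,24)–(2,22): clear
  edge (2,22)–(0,14): clear
  midpoint (18,35/2) outside
  → clear
Obstacle 3 [(0,0) (7,0) (11,5) (11,7) (4,7)]:
  edge (0,0)–(7,0): clear
  edge (7,0)–(11,5): clear
  edge (11,5)–(11,7): clear
  edge (11,7)–(4,7): clear
  edge (4,7)–(0,0): clear
  midpoint (18,35/2) outside
  → clear

FREE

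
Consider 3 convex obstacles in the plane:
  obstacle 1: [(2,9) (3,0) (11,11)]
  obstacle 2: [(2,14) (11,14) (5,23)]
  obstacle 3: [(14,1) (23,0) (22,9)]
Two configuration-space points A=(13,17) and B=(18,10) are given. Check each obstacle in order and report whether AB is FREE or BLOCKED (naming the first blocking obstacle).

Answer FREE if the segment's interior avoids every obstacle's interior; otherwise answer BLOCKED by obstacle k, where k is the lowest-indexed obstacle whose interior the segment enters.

Obstacle 1 [(2,9) (3,0) (11,11)]:
  edge (2,9)–(3,0): clear
  edge (3,0)–(11,11): clear
  edge (11,11)–(2,9): clear
  midpoint (31/2,27/2) outside
  → clear
Obstacle 2 [(2,14) (11,14) (5,23)]:
  edge (2,14)–(11,14): clear
  edge (11,14)–(5,23): clear
  edge (5,23)–(2,14): clear
  midpoint (31/2,27/2) outside
  → clear
Obstacle 3 [(14,1) (23,0) (22,9)]:
  edge (14,1)–(23,0): clear
  edge (23,0)–(22,9): clear
  edge (22,9)–(14,1): clear
  midpoint (31/2,27/2) outside
  → clear

FREE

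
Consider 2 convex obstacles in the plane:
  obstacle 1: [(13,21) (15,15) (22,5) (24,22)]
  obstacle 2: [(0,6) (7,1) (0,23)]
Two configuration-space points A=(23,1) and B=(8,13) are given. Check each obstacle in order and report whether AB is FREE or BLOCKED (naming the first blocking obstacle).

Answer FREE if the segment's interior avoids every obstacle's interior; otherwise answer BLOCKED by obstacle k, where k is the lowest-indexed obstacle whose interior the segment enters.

FREE

Obstacle 1 [(13,21) (15,15) (22,5) (24,22)]:
  edge (13,21)–(15,15): clear
  edge (15,15)–(22,5): clear
  edge (22,5)–(24,22): clear
  edge (24,22)–(13,21): clear
  midpoint (31/2,7) outside
  → clear
Obstacle 2 [(0,6) (7,1) (0,23)]:
  edge (0,6)–(7,1): clear
  edge (7,1)–(0,23): clear
  edge (0,23)–(0,6): clear
  midpoint (31/2,7) outside
  → clear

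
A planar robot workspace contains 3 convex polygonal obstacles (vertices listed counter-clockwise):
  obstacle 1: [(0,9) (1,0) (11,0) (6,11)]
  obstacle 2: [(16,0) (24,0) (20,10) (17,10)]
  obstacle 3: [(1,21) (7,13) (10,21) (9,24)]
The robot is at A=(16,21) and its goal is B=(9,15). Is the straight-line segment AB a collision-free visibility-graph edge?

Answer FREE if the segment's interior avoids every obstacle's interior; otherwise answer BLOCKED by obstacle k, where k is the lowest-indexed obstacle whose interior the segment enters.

Obstacle 1 [(0,9) (1,0) (11,0) (6,11)]:
  edge (0,9)–(1,0): clear
  edge (1,0)–(11,0): clear
  edge (11,0)–(6,11): clear
  edge (6,11)–(0,9): clear
  midpoint (25/2,18) outside
  → clear
Obstacle 2 [(16,0) (24,0) (20,10) (17,10)]:
  edge (16,0)–(24,0): clear
  edge (24,0)–(20,10): clear
  edge (20,10)–(17,10): clear
  edge (17,10)–(16,0): clear
  midpoint (25/2,18) outside
  → clear
Obstacle 3 [(1,21) (7,13) (10,21) (9,24)]:
  edge (1,21)–(7,13): clear
  edge (7,13)–(10,21): clear
  edge (10,21)–(9,24): clear
  edge (9,24)–(1,21): clear
  midpoint (25/2,18) outside
  → clear

FREE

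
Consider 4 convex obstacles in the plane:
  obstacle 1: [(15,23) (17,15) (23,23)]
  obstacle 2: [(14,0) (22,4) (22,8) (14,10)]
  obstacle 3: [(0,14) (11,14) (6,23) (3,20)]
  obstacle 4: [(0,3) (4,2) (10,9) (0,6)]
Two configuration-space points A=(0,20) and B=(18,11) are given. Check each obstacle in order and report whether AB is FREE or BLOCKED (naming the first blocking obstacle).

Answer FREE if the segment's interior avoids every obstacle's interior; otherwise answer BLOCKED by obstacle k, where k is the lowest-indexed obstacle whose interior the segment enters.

Obstacle 1 [(15,23) (17,15) (23,23)]:
  edge (15,23)–(17,15): clear
  edge (17,15)–(23,23): clear
  edge (23,23)–(15,23): clear
  midpoint (9,31/2) outside
  → clear
Obstacle 2 [(14,0) (22,4) (22,8) (14,10)]:
  edge (14,0)–(22,4): clear
  edge (22,4)–(22,8): clear
  edge (22,8)–(14,10): clear
  edge (14,10)–(14,0): clear
  midpoint (9,31/2) outside
  → clear
Obstacle 3 [(0,14) (11,14) (6,23) (3,20)]:
  edge (0,14)–(11,14): clear
  edge (11,14)–(6,23): crosses AB
  edge (6,23)–(3,20): clear
  edge (3,20)–(0,14): crosses AB
  → BLOCKED
Obstacle 4 [(0,3) (4,2) (10,9) (0,6)]:
  edge (0,3)–(4,2): clear
  edge (4,2)–(10,9): clear
  edge (10,9)–(0,6): clear
  edge (0,6)–(0,3): clear
  midpoint (9,31/2) outside
  → clear

BLOCKED by obstacle 3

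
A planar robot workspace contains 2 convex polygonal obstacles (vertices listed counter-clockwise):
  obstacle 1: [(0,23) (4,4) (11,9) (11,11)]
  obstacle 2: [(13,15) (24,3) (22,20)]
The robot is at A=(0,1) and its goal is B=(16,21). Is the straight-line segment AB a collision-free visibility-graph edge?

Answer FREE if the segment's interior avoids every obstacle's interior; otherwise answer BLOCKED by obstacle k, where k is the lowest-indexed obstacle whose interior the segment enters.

BLOCKED by obstacle 1

Obstacle 1 [(0,23) (4,4) (11,9) (11,11)]:
  edge (0,23)–(4,4): crosses AB
  edge (4,4)–(11,9): clear
  edge (11,9)–(11,11): clear
  edge (11,11)–(0,23): crosses AB
  → BLOCKED
Obstacle 2 [(13,15) (24,3) (22,20)]:
  edge (13,15)–(24,3): clear
  edge (24,3)–(22,20): clear
  edge (22,20)–(13,15): clear
  midpoint (8,11) outside
  → clear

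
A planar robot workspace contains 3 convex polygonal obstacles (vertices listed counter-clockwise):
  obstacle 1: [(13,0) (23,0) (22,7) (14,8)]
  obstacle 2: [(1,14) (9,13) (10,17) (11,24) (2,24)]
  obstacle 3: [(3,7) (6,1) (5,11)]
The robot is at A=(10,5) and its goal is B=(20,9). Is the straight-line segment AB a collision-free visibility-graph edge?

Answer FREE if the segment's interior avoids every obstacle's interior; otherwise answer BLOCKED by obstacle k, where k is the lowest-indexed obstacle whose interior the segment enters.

BLOCKED by obstacle 1

Obstacle 1 [(13,0) (23,0) (22,7) (14,8)]:
  edge (13,0)–(23,0): clear
  edge (23,0)–(22,7): clear
  edge (22,7)–(14,8): crosses AB
  edge (14,8)–(13,0): crosses AB
  → BLOCKED
Obstacle 2 [(1,14) (9,13) (10,17) (11,24) (2,24)]:
  edge (1,14)–(9,13): clear
  edge (9,13)–(10,17): clear
  edge (10,17)–(11,24): clear
  edge (11,24)–(2,24): clear
  edge (2,24)–(1,14): clear
  midpoint (15,7) outside
  → clear
Obstacle 3 [(3,7) (6,1) (5,11)]:
  edge (3,7)–(6,1): clear
  edge (6,1)–(5,11): clear
  edge (5,11)–(3,7): clear
  midpoint (15,7) outside
  → clear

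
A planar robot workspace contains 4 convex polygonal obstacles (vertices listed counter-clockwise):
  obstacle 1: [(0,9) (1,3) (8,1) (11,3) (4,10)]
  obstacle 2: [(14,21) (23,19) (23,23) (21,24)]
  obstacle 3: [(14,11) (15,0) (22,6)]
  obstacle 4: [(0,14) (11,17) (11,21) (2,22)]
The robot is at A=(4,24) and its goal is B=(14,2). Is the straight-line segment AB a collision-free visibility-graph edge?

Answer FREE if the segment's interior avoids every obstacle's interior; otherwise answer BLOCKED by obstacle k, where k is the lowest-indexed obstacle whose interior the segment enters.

BLOCKED by obstacle 4

Obstacle 1 [(0,9) (1,3) (8,1) (11,3) (4,10)]:
  edge (0,9)–(1,3): clear
  edge (1,3)–(8,1): clear
  edge (8,1)–(11,3): clear
  edge (11,3)–(4,10): clear
  edge (4,10)–(0,9): clear
  midpoint (9,13) outside
  → clear
Obstacle 2 [(14,21) (23,19) (23,23) (21,24)]:
  edge (14,21)–(23,19): clear
  edge (23,19)–(23,23): clear
  edge (23,23)–(21,24): clear
  edge (21,24)–(14,21): clear
  midpoint (9,13) outside
  → clear
Obstacle 3 [(14,11) (15,0) (22,6)]:
  edge (14,11)–(15,0): clear
  edge (15,0)–(22,6): clear
  edge (22,6)–(14,11): clear
  midpoint (9,13) outside
  → clear
Obstacle 4 [(0,14) (11,17) (11,21) (2,22)]:
  edge (0,14)–(11,17): crosses AB
  edge (11,17)–(11,21): clear
  edge (11,21)–(2,22): crosses AB
  edge (2,22)–(0,14): clear
  → BLOCKED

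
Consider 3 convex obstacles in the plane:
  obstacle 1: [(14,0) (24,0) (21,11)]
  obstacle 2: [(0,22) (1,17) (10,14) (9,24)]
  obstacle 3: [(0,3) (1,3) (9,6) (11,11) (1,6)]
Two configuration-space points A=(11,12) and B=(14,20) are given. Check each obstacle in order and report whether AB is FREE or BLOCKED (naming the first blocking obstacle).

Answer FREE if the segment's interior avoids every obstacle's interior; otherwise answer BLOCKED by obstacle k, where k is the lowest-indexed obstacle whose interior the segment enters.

Obstacle 1 [(14,0) (24,0) (21,11)]:
  edge (14,0)–(24,0): clear
  edge (24,0)–(21,11): clear
  edge (21,11)–(14,0): clear
  midpoint (25/2,16) outside
  → clear
Obstacle 2 [(0,22) (1,17) (10,14) (9,24)]:
  edge (0,22)–(1,17): clear
  edge (1,17)–(10,14): clear
  edge (10,14)–(9,24): clear
  edge (9,24)–(0,22): clear
  midpoint (25/2,16) outside
  → clear
Obstacle 3 [(0,3) (1,3) (9,6) (11,11) (1,6)]:
  edge (0,3)–(1,3): clear
  edge (1,3)–(9,6): clear
  edge (9,6)–(11,11): clear
  edge (11,11)–(1,6): clear
  edge (1,6)–(0,3): clear
  midpoint (25/2,16) outside
  → clear

FREE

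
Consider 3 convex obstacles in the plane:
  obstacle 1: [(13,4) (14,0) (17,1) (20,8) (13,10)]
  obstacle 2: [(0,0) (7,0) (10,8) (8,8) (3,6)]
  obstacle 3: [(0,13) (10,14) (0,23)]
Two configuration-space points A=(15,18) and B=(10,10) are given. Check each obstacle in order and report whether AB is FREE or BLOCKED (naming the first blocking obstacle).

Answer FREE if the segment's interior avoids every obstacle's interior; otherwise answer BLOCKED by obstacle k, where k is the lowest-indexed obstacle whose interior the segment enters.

Obstacle 1 [(13,4) (14,0) (17,1) (20,8) (13,10)]:
  edge (13,4)–(14,0): clear
  edge (14,0)–(17,1): clear
  edge (17,1)–(20,8): clear
  edge (20,8)–(13,10): clear
  edge (13,10)–(13,4): clear
  midpoint (25/2,14) outside
  → clear
Obstacle 2 [(0,0) (7,0) (10,8) (8,8) (3,6)]:
  edge (0,0)–(7,0): clear
  edge (7,0)–(10,8): clear
  edge (10,8)–(8,8): clear
  edge (8,8)–(3,6): clear
  edge (3,6)–(0,0): clear
  midpoint (25/2,14) outside
  → clear
Obstacle 3 [(0,13) (10,14) (0,23)]:
  edge (0,13)–(10,14): clear
  edge (10,14)–(0,23): clear
  edge (0,23)–(0,13): clear
  midpoint (25/2,14) outside
  → clear

FREE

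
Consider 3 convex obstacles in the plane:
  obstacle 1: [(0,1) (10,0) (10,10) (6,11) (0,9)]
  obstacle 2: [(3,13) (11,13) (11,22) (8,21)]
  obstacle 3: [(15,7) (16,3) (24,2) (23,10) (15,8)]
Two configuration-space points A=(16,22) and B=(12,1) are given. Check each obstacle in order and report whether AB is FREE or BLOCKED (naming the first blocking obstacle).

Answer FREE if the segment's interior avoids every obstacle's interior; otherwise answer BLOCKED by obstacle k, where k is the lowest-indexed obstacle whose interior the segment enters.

FREE

Obstacle 1 [(0,1) (10,0) (10,10) (6,11) (0,9)]:
  edge (0,1)–(10,0): clear
  edge (10,0)–(10,10): clear
  edge (10,10)–(6,11): clear
  edge (6,11)–(0,9): clear
  edge (0,9)–(0,1): clear
  midpoint (14,23/2) outside
  → clear
Obstacle 2 [(3,13) (11,13) (11,22) (8,21)]:
  edge (3,13)–(11,13): clear
  edge (11,13)–(11,22): clear
  edge (11,22)–(8,21): clear
  edge (8,21)–(3,13): clear
  midpoint (14,23/2) outside
  → clear
Obstacle 3 [(15,7) (16,3) (24,2) (23,10) (15,8)]:
  edge (15,7)–(16,3): clear
  edge (16,3)–(24,2): clear
  edge (24,2)–(23,10): clear
  edge (23,10)–(15,8): clear
  edge (15,8)–(15,7): clear
  midpoint (14,23/2) outside
  → clear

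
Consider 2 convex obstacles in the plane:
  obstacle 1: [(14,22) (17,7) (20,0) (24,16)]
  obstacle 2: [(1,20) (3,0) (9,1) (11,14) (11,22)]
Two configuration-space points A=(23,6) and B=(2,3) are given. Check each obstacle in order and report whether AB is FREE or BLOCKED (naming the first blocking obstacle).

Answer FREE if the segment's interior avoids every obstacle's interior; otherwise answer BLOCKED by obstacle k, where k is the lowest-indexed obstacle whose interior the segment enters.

BLOCKED by obstacle 1

Obstacle 1 [(14,22) (17,7) (20,0) (24,16)]:
  edge (14,22)–(17,7): clear
  edge (17,7)–(20,0): crosses AB
  edge (20,0)–(24,16): crosses AB
  edge (24,16)–(14,22): clear
  → BLOCKED
Obstacle 2 [(1,20) (3,0) (9,1) (11,14) (11,22)]:
  edge (1,20)–(3,0): crosses AB
  edge (3,0)–(9,1): clear
  edge (9,1)–(11,14): crosses AB
  edge (11,14)–(11,22): clear
  edge (11,22)–(1,20): clear
  → BLOCKED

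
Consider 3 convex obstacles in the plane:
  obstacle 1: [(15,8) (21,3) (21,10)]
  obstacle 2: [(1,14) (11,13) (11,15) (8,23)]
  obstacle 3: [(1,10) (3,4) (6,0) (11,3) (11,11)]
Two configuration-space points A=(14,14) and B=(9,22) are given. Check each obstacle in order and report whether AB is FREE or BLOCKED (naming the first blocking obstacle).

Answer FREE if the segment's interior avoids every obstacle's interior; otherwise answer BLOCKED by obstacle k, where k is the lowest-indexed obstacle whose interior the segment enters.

Obstacle 1 [(15,8) (21,3) (21,10)]:
  edge (15,8)–(21,3): clear
  edge (21,3)–(21,10): clear
  edge (21,10)–(15,8): clear
  midpoint (23/2,18) outside
  → clear
Obstacle 2 [(1,14) (11,13) (11,15) (8,23)]:
  edge (1,14)–(11,13): clear
  edge (11,13)–(11,15): clear
  edge (11,15)–(8,23): clear
  edge (8,23)–(1,14): clear
  midpoint (23/2,18) outside
  → clear
Obstacle 3 [(1,10) (3,4) (6,0) (11,3) (11,11)]:
  edge (1,10)–(3,4): clear
  edge (3,4)–(6,0): clear
  edge (6,0)–(11,3): clear
  edge (11,3)–(11,11): clear
  edge (11,11)–(1,10): clear
  midpoint (23/2,18) outside
  → clear

FREE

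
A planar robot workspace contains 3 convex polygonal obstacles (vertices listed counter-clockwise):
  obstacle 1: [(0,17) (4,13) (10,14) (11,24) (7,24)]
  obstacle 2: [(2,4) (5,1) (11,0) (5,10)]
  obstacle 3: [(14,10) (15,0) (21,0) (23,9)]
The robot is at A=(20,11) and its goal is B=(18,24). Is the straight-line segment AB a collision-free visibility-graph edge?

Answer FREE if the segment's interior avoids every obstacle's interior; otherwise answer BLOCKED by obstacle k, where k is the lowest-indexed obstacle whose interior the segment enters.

FREE

Obstacle 1 [(0,17) (4,13) (10,14) (11,24) (7,24)]:
  edge (0,17)–(4,13): clear
  edge (4,13)–(10,14): clear
  edge (10,14)–(11,24): clear
  edge (11,24)–(7,24): clear
  edge (7,24)–(0,17): clear
  midpoint (19,35/2) outside
  → clear
Obstacle 2 [(2,4) (5,1) (11,0) (5,10)]:
  edge (2,4)–(5,1): clear
  edge (5,1)–(11,0): clear
  edge (11,0)–(5,10): clear
  edge (5,10)–(2,4): clear
  midpoint (19,35/2) outside
  → clear
Obstacle 3 [(14,10) (15,0) (21,0) (23,9)]:
  edge (14,10)–(15,0): clear
  edge (15,0)–(21,0): clear
  edge (21,0)–(23,9): clear
  edge (23,9)–(14,10): clear
  midpoint (19,35/2) outside
  → clear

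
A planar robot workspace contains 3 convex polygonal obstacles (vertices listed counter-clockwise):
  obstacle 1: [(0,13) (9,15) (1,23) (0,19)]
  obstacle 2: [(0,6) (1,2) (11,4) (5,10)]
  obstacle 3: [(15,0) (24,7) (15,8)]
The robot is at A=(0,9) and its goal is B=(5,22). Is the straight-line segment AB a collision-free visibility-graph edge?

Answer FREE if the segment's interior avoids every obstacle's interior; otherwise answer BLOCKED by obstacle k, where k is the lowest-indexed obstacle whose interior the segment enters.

Obstacle 1 [(0,13) (9,15) (1,23) (0,19)]:
  edge (0,13)–(9,15): crosses AB
  edge (9,15)–(1,23): crosses AB
  edge (1,23)–(0,19): clear
  edge (0,19)–(0,13): clear
  → BLOCKED
Obstacle 2 [(0,6) (1,2) (11,4) (5,10)]:
  edge (0,6)–(1,2): clear
  edge (1,2)–(11,4): clear
  edge (11,4)–(5,10): clear
  edge (5,10)–(0,6): clear
  midpoint (5/2,31/2) outside
  → clear
Obstacle 3 [(15,0) (24,7) (15,8)]:
  edge (15,0)–(24,7): clear
  edge (24,7)–(15,8): clear
  edge (15,8)–(15,0): clear
  midpoint (5/2,31/2) outside
  → clear

BLOCKED by obstacle 1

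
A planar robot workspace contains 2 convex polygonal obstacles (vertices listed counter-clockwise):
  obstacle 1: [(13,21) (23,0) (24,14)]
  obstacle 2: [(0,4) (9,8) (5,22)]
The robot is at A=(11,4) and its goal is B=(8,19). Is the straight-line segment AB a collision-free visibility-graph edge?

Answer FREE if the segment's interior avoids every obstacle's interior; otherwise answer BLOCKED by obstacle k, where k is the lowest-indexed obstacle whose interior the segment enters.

FREE

Obstacle 1 [(13,21) (23,0) (24,14)]:
  edge (13,21)–(23,0): clear
  edge (23,0)–(24,14): clear
  edge (24,14)–(13,21): clear
  midpoint (19/2,23/2) outside
  → clear
Obstacle 2 [(0,4) (9,8) (5,22)]:
  edge (0,4)–(9,8): clear
  edge (9,8)–(5,22): clear
  edge (5,22)–(0,4): clear
  midpoint (19/2,23/2) outside
  → clear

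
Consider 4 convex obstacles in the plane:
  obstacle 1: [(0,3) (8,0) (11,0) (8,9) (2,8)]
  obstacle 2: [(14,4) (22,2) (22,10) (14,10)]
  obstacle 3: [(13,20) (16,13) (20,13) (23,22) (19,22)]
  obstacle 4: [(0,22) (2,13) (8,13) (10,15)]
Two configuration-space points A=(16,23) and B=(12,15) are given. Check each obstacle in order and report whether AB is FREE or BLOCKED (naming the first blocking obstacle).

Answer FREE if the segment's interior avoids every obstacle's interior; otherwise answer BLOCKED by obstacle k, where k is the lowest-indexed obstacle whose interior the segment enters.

Obstacle 1 [(0,3) (8,0) (11,0) (8,9) (2,8)]:
  edge (0,3)–(8,0): clear
  edge (8,0)–(11,0): clear
  edge (11,0)–(8,9): clear
  edge (8,9)–(2,8): clear
  edge (2,8)–(0,3): clear
  midpoint (14,19) outside
  → clear
Obstacle 2 [(14,4) (22,2) (22,10) (14,10)]:
  edge (14,4)–(22,2): clear
  edge (22,2)–(22,10): clear
  edge (22,10)–(14,10): clear
  edge (14,10)–(14,4): clear
  midpoint (14,19) outside
  → clear
Obstacle 3 [(13,20) (16,13) (20,13) (23,22) (19,22)]:
  edge (13,20)–(16,13): crosses AB
  edge (16,13)–(20,13): clear
  edge (20,13)–(23,22): clear
  edge (23,22)–(19,22): clear
  edge (19,22)–(13,20): crosses AB
  → BLOCKED
Obstacle 4 [(0,22) (2,13) (8,13) (10,15)]:
  edge (0,22)–(2,13): clear
  edge (2,13)–(8,13): clear
  edge (8,13)–(10,15): clear
  edge (10,15)–(0,22): clear
  midpoint (14,19) outside
  → clear

BLOCKED by obstacle 3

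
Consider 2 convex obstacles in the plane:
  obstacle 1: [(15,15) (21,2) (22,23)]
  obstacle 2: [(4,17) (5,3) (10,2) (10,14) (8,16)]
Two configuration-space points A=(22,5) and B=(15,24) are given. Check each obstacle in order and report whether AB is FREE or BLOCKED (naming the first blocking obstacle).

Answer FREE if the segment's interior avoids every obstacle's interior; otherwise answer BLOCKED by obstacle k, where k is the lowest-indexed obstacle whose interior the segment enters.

Obstacle 1 [(15,15) (21,2) (22,23)]:
  edge (15,15)–(21,2): clear
  edge (21,2)–(22,23): crosses AB
  edge (22,23)–(15,15): crosses AB
  → BLOCKED
Obstacle 2 [(4,17) (5,3) (10,2) (10,14) (8,16)]:
  edge (4,17)–(5,3): clear
  edge (5,3)–(10,2): clear
  edge (10,2)–(10,14): clear
  edge (10,14)–(8,16): clear
  edge (8,16)–(4,17): clear
  midpoint (37/2,29/2) outside
  → clear

BLOCKED by obstacle 1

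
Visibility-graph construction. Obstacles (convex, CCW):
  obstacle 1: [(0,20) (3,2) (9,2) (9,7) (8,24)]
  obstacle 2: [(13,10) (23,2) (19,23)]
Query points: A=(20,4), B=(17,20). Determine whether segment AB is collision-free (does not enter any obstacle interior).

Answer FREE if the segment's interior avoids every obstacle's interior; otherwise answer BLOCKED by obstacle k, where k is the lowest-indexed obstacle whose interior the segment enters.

Obstacle 1 [(0,20) (3,2) (9,2) (9,7) (8,24)]:
  edge (0,20)–(3,2): clear
  edge (3,2)–(9,2): clear
  edge (9,2)–(9,7): clear
  edge (9,7)–(8,24): clear
  edge (8,24)–(0,20): clear
  midpoint (37/2,12) outside
  → clear
Obstacle 2 [(13,10) (23,2) (19,23)]:
  edge (13,10)–(23,2): crosses AB
  edge (23,2)–(19,23): clear
  edge (19,23)–(13,10): crosses AB
  → BLOCKED

BLOCKED by obstacle 2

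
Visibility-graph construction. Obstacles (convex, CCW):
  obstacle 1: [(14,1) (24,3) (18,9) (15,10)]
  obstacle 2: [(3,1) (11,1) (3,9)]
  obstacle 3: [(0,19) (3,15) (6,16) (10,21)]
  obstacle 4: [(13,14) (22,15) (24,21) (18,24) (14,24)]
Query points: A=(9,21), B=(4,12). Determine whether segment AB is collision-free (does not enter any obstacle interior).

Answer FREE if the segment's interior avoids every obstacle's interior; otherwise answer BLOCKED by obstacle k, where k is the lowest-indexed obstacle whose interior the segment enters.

Obstacle 1 [(14,1) (24,3) (18,9) (15,10)]:
  edge (14,1)–(24,3): clear
  edge (24,3)–(18,9): clear
  edge (18,9)–(15,10): clear
  edge (15,10)–(14,1): clear
  midpoint (13/2,33/2) outside
  → clear
Obstacle 2 [(3,1) (11,1) (3,9)]:
  edge (3,1)–(11,1): clear
  edge (11,1)–(3,9): clear
  edge (3,9)–(3,1): clear
  midpoint (13/2,33/2) outside
  → clear
Obstacle 3 [(0,19) (3,15) (6,16) (10,21)]:
  edge (0,19)–(3,15): clear
  edge (3,15)–(6,16): clear
  edge (6,16)–(10,21): crosses AB
  edge (10,21)–(0,19): crosses AB
  → BLOCKED
Obstacle 4 [(13,14) (22,15) (24,21) (18,24) (14,24)]:
  edge (13,14)–(22,15): clear
  edge (22,15)–(24,21): clear
  edge (24,21)–(18,24): clear
  edge (18,24)–(14,24): clear
  edge (14,24)–(13,14): clear
  midpoint (13/2,33/2) outside
  → clear

BLOCKED by obstacle 3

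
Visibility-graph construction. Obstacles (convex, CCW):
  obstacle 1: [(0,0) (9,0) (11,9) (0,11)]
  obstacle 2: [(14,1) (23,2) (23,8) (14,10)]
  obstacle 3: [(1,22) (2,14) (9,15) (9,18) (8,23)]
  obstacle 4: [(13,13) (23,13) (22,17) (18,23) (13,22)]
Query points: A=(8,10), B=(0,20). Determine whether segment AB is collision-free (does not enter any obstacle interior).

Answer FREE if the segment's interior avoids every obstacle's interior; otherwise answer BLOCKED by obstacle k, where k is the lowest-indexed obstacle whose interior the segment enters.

Obstacle 1 [(0,0) (9,0) (11,9) (0,11)]:
  edge (0,0)–(9,0): clear
  edge (9,0)–(11,9): clear
  edge (11,9)–(0,11): clear
  edge (0,11)–(0,0): clear
  midpoint (4,15) outside
  → clear
Obstacle 2 [(14,1) (23,2) (23,8) (14,10)]:
  edge (14,1)–(23,2): clear
  edge (23,2)–(23,8): clear
  edge (23,8)–(14,10): clear
  edge (14,10)–(14,1): clear
  midpoint (4,15) outside
  → clear
Obstacle 3 [(1,22) (2,14) (9,15) (9,18) (8,23)]:
  edge (1,22)–(2,14): crosses AB
  edge (2,14)–(9,15): crosses AB
  edge (9,15)–(9,18): clear
  edge (9,18)–(8,23): clear
  edge (8,23)–(1,22): clear
  → BLOCKED
Obstacle 4 [(13,13) (23,13) (22,17) (18,23) (13,22)]:
  edge (13,13)–(23,13): clear
  edge (23,13)–(22,17): clear
  edge (22,17)–(18,23): clear
  edge (18,23)–(13,22): clear
  edge (13,22)–(13,13): clear
  midpoint (4,15) outside
  → clear

BLOCKED by obstacle 3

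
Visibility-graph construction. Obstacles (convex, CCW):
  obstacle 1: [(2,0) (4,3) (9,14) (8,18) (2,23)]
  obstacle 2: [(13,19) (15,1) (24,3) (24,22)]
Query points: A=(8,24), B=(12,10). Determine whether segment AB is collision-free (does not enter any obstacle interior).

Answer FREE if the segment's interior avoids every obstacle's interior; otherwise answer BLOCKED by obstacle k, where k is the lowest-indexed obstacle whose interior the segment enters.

Obstacle 1 [(2,0) (4,3) (9,14) (8,18) (2,23)]:
  edge (2,0)–(4,3): clear
  edge (4,3)–(9,14): clear
  edge (9,14)–(8,18): clear
  edge (8,18)–(2,23): clear
  edge (2,23)–(2,0): clear
  midpoint (10,17) outside
  → clear
Obstacle 2 [(13,19) (15,1) (24,3) (24,22)]:
  edge (13,19)–(15,1): clear
  edge (15,1)–(24,3): clear
  edge (24,3)–(24,22): clear
  edge (24,22)–(13,19): clear
  midpoint (10,17) outside
  → clear

FREE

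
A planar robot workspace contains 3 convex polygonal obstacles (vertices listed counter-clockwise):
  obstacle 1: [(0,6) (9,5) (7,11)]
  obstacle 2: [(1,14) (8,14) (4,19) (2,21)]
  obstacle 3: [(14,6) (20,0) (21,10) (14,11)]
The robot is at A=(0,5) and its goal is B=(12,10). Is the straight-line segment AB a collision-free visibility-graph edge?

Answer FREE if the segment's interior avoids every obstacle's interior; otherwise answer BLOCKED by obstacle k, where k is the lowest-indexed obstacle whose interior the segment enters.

BLOCKED by obstacle 1

Obstacle 1 [(0,6) (9,5) (7,11)]:
  edge (0,6)–(9,5): crosses AB
  edge (9,5)–(7,11): crosses AB
  edge (7,11)–(0,6): clear
  → BLOCKED
Obstacle 2 [(1,14) (8,14) (4,19) (2,21)]:
  edge (1,14)–(8,14): clear
  edge (8,14)–(4,19): clear
  edge (4,19)–(2,21): clear
  edge (2,21)–(1,14): clear
  midpoint (6,15/2) outside
  → clear
Obstacle 3 [(14,6) (20,0) (21,10) (14,11)]:
  edge (14,6)–(20,0): clear
  edge (20,0)–(21,10): clear
  edge (21,10)–(14,11): clear
  edge (14,11)–(14,6): clear
  midpoint (6,15/2) outside
  → clear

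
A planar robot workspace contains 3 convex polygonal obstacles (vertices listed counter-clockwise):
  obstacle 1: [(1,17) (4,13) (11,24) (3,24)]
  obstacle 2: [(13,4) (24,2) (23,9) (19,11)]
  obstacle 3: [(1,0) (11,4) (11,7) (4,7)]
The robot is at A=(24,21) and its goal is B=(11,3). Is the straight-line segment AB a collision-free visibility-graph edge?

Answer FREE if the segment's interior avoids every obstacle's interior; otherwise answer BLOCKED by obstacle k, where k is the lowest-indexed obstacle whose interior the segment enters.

FREE

Obstacle 1 [(1,17) (4,13) (11,24) (3,24)]:
  edge (1,17)–(4,13): clear
  edge (4,13)–(11,24): clear
  edge (11,24)–(3,24): clear
  edge (3,24)–(1,17): clear
  midpoint (35/2,12) outside
  → clear
Obstacle 2 [(13,4) (24,2) (23,9) (19,11)]:
  edge (13,4)–(24,2): clear
  edge (24,2)–(23,9): clear
  edge (23,9)–(19,11): clear
  edge (19,11)–(13,4): clear
  midpoint (35/2,12) outside
  → clear
Obstacle 3 [(1,0) (11,4) (11,7) (4,7)]:
  edge (1,0)–(11,4): clear
  edge (11,4)–(11,7): clear
  edge (11,7)–(4,7): clear
  edge (4,7)–(1,0): clear
  midpoint (35/2,12) outside
  → clear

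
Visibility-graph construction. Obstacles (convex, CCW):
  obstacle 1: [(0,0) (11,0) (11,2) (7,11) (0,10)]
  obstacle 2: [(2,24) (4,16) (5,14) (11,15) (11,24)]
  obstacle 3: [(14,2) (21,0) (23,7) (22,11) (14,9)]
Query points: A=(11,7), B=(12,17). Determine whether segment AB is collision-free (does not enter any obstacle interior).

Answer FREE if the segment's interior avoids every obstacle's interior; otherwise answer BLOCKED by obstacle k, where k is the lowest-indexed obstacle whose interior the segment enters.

Obstacle 1 [(0,0) (11,0) (11,2) (7,11) (0,10)]:
  edge (0,0)–(11,0): clear
  edge (11,0)–(11,2): clear
  edge (11,2)–(7,11): clear
  edge (7,11)–(0,10): clear
  edge (0,10)–(0,0): clear
  midpoint (23/2,12) outside
  → clear
Obstacle 2 [(2,24) (4,16) (5,14) (11,15) (11,24)]:
  edge (2,24)–(4,16): clear
  edge (4,16)–(5,14): clear
  edge (5,14)–(11,15): clear
  edge (11,15)–(11,24): clear
  edge (11,24)–(2,24): clear
  midpoint (23/2,12) outside
  → clear
Obstacle 3 [(14,2) (21,0) (23,7) (22,11) (14,9)]:
  edge (14,2)–(21,0): clear
  edge (21,0)–(23,7): clear
  edge (23,7)–(22,11): clear
  edge (22,11)–(14,9): clear
  edge (14,9)–(14,2): clear
  midpoint (23/2,12) outside
  → clear

FREE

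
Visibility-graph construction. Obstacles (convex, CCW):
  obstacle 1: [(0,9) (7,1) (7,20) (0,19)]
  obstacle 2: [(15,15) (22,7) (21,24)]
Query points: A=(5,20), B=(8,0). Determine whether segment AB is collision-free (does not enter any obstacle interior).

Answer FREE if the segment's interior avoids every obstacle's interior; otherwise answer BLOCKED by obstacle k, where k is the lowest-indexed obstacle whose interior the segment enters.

Obstacle 1 [(0,9) (7,1) (7,20) (0,19)]:
  edge (0,9)–(7,1): clear
  edge (7,1)–(7,20): crosses AB
  edge (7,20)–(0,19): crosses AB
  edge (0,19)–(0,9): clear
  → BLOCKED
Obstacle 2 [(15,15) (22,7) (21,24)]:
  edge (15,15)–(22,7): clear
  edge (22,7)–(21,24): clear
  edge (21,24)–(15,15): clear
  midpoint (13/2,10) outside
  → clear

BLOCKED by obstacle 1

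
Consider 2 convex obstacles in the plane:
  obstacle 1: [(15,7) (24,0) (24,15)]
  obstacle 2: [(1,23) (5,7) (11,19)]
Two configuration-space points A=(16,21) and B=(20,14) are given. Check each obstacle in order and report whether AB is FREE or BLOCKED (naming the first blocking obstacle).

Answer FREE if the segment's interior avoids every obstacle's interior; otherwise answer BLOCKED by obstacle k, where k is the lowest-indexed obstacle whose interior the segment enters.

FREE

Obstacle 1 [(15,7) (24,0) (24,15)]:
  edge (15,7)–(24,0): clear
  edge (24,0)–(24,15): clear
  edge (24,15)–(15,7): clear
  midpoint (18,35/2) outside
  → clear
Obstacle 2 [(1,23) (5,7) (11,19)]:
  edge (1,23)–(5,7): clear
  edge (5,7)–(11,19): clear
  edge (11,19)–(1,23): clear
  midpoint (18,35/2) outside
  → clear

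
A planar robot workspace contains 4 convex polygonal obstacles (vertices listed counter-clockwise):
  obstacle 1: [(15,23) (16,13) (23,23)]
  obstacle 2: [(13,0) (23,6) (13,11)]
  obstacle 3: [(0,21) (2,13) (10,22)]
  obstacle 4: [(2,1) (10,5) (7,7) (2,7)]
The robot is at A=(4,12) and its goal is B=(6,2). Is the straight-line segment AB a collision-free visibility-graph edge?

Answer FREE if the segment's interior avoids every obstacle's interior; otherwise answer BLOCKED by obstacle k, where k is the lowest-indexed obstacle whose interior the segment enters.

Obstacle 1 [(15,23) (16,13) (23,23)]:
  edge (15,23)–(16,13): clear
  edge (16,13)–(23,23): clear
  edge (23,23)–(15,23): clear
  midpoint (5,7) outside
  → clear
Obstacle 2 [(13,0) (23,6) (13,11)]:
  edge (13,0)–(23,6): clear
  edge (23,6)–(13,11): clear
  edge (13,11)–(13,0): clear
  midpoint (5,7) outside
  → clear
Obstacle 3 [(0,21) (2,13) (10,22)]:
  edge (0,21)–(2,13): clear
  edge (2,13)–(10,22): clear
  edge (10,22)–(0,21): clear
  midpoint (5,7) outside
  → clear
Obstacle 4 [(2,1) (10,5) (7,7) (2,7)]:
  edge (2,1)–(10,5): crosses AB
  edge (10,5)–(7,7): clear
  edge (7,7)–(2,7): crosses AB
  edge (2,7)–(2,1): clear
  → BLOCKED

BLOCKED by obstacle 4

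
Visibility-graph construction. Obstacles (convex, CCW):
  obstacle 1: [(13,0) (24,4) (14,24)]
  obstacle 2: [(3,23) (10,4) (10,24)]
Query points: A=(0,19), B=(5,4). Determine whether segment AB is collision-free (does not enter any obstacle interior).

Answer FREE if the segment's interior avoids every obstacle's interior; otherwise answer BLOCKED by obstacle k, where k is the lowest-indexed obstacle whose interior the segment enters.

FREE

Obstacle 1 [(13,0) (24,4) (14,24)]:
  edge (13,0)–(24,4): clear
  edge (24,4)–(14,24): clear
  edge (14,24)–(13,0): clear
  midpoint (5/2,23/2) outside
  → clear
Obstacle 2 [(3,23) (10,4) (10,24)]:
  edge (3,23)–(10,4): clear
  edge (10,4)–(10,24): clear
  edge (10,24)–(3,23): clear
  midpoint (5/2,23/2) outside
  → clear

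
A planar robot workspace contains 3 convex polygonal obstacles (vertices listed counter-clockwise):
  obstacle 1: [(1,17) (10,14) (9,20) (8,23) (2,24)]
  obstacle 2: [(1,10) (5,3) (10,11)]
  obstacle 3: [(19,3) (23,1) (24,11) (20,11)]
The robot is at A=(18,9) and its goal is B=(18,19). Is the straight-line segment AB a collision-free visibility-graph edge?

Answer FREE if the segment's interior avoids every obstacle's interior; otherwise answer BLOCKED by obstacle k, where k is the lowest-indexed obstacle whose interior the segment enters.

FREE

Obstacle 1 [(1,17) (10,14) (9,20) (8,23) (2,24)]:
  edge (1,17)–(10,14): clear
  edge (10,14)–(9,20): clear
  edge (9,20)–(8,23): clear
  edge (8,23)–(2,24): clear
  edge (2,24)–(1,17): clear
  midpoint (18,14) outside
  → clear
Obstacle 2 [(1,10) (5,3) (10,11)]:
  edge (1,10)–(5,3): clear
  edge (5,3)–(10,11): clear
  edge (10,11)–(1,10): clear
  midpoint (18,14) outside
  → clear
Obstacle 3 [(19,3) (23,1) (24,11) (20,11)]:
  edge (19,3)–(23,1): clear
  edge (23,1)–(24,11): clear
  edge (24,11)–(20,11): clear
  edge (20,11)–(19,3): clear
  midpoint (18,14) outside
  → clear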